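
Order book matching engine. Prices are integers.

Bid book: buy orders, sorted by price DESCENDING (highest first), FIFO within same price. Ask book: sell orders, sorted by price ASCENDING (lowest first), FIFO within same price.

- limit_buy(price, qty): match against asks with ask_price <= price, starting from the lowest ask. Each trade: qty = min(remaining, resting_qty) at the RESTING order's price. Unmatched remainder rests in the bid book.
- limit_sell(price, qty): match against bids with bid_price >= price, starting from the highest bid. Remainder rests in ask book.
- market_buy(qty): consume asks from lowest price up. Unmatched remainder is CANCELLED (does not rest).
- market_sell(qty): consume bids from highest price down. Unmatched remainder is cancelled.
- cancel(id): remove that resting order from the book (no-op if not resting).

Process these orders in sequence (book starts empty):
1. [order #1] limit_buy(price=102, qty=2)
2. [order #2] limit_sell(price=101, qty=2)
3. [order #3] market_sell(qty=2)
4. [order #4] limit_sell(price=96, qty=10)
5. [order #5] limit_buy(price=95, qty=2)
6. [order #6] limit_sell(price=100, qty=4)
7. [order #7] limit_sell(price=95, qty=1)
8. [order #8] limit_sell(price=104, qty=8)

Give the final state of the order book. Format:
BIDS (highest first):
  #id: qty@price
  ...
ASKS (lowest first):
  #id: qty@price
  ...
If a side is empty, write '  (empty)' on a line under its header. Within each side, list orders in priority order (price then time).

After op 1 [order #1] limit_buy(price=102, qty=2): fills=none; bids=[#1:2@102] asks=[-]
After op 2 [order #2] limit_sell(price=101, qty=2): fills=#1x#2:2@102; bids=[-] asks=[-]
After op 3 [order #3] market_sell(qty=2): fills=none; bids=[-] asks=[-]
After op 4 [order #4] limit_sell(price=96, qty=10): fills=none; bids=[-] asks=[#4:10@96]
After op 5 [order #5] limit_buy(price=95, qty=2): fills=none; bids=[#5:2@95] asks=[#4:10@96]
After op 6 [order #6] limit_sell(price=100, qty=4): fills=none; bids=[#5:2@95] asks=[#4:10@96 #6:4@100]
After op 7 [order #7] limit_sell(price=95, qty=1): fills=#5x#7:1@95; bids=[#5:1@95] asks=[#4:10@96 #6:4@100]
After op 8 [order #8] limit_sell(price=104, qty=8): fills=none; bids=[#5:1@95] asks=[#4:10@96 #6:4@100 #8:8@104]

Answer: BIDS (highest first):
  #5: 1@95
ASKS (lowest first):
  #4: 10@96
  #6: 4@100
  #8: 8@104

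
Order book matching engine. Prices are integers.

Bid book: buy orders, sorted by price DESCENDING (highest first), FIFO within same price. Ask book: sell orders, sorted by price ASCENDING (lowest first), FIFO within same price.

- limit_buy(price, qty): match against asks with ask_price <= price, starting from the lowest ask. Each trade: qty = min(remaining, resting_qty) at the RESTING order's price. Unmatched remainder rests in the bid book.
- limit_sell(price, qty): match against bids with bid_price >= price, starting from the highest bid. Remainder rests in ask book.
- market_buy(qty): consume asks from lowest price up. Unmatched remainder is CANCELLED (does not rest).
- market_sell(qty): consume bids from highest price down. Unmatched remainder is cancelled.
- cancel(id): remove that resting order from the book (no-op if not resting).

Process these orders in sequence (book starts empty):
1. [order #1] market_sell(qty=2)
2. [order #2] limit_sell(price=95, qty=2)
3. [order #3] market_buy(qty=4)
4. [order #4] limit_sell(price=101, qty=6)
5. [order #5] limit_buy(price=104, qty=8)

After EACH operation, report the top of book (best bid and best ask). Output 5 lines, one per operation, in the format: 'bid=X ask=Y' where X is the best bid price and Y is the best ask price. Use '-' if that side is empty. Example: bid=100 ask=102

After op 1 [order #1] market_sell(qty=2): fills=none; bids=[-] asks=[-]
After op 2 [order #2] limit_sell(price=95, qty=2): fills=none; bids=[-] asks=[#2:2@95]
After op 3 [order #3] market_buy(qty=4): fills=#3x#2:2@95; bids=[-] asks=[-]
After op 4 [order #4] limit_sell(price=101, qty=6): fills=none; bids=[-] asks=[#4:6@101]
After op 5 [order #5] limit_buy(price=104, qty=8): fills=#5x#4:6@101; bids=[#5:2@104] asks=[-]

Answer: bid=- ask=-
bid=- ask=95
bid=- ask=-
bid=- ask=101
bid=104 ask=-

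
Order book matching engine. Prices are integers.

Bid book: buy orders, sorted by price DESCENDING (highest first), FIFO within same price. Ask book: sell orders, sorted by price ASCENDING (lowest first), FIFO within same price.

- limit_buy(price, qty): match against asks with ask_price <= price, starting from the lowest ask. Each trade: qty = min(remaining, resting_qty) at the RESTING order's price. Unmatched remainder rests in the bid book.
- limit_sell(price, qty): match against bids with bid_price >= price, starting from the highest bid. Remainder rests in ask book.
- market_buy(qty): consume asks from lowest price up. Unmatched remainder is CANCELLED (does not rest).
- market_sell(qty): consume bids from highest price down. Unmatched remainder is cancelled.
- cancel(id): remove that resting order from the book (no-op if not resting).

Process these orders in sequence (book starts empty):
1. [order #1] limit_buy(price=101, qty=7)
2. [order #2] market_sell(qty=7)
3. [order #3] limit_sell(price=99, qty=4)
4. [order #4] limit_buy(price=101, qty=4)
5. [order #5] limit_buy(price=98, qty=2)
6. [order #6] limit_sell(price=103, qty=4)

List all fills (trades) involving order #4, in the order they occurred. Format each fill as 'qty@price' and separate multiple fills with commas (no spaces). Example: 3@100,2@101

After op 1 [order #1] limit_buy(price=101, qty=7): fills=none; bids=[#1:7@101] asks=[-]
After op 2 [order #2] market_sell(qty=7): fills=#1x#2:7@101; bids=[-] asks=[-]
After op 3 [order #3] limit_sell(price=99, qty=4): fills=none; bids=[-] asks=[#3:4@99]
After op 4 [order #4] limit_buy(price=101, qty=4): fills=#4x#3:4@99; bids=[-] asks=[-]
After op 5 [order #5] limit_buy(price=98, qty=2): fills=none; bids=[#5:2@98] asks=[-]
After op 6 [order #6] limit_sell(price=103, qty=4): fills=none; bids=[#5:2@98] asks=[#6:4@103]

Answer: 4@99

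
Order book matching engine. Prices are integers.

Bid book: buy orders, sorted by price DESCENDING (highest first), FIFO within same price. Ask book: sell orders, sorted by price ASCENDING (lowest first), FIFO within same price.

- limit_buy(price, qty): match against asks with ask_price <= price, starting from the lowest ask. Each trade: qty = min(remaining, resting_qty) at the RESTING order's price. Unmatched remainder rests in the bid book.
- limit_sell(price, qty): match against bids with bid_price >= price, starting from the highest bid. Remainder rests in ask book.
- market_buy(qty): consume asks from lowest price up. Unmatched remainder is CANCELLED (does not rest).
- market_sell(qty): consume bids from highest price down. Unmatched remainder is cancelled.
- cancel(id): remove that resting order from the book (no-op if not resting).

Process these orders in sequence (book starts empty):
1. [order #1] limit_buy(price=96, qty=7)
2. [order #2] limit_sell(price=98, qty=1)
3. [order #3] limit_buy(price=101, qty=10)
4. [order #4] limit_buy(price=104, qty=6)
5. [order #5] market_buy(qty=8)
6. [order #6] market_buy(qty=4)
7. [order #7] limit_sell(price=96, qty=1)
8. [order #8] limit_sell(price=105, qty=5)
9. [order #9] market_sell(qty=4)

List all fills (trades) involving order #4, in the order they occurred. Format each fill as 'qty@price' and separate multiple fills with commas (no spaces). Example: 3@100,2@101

Answer: 1@104,4@104

Derivation:
After op 1 [order #1] limit_buy(price=96, qty=7): fills=none; bids=[#1:7@96] asks=[-]
After op 2 [order #2] limit_sell(price=98, qty=1): fills=none; bids=[#1:7@96] asks=[#2:1@98]
After op 3 [order #3] limit_buy(price=101, qty=10): fills=#3x#2:1@98; bids=[#3:9@101 #1:7@96] asks=[-]
After op 4 [order #4] limit_buy(price=104, qty=6): fills=none; bids=[#4:6@104 #3:9@101 #1:7@96] asks=[-]
After op 5 [order #5] market_buy(qty=8): fills=none; bids=[#4:6@104 #3:9@101 #1:7@96] asks=[-]
After op 6 [order #6] market_buy(qty=4): fills=none; bids=[#4:6@104 #3:9@101 #1:7@96] asks=[-]
After op 7 [order #7] limit_sell(price=96, qty=1): fills=#4x#7:1@104; bids=[#4:5@104 #3:9@101 #1:7@96] asks=[-]
After op 8 [order #8] limit_sell(price=105, qty=5): fills=none; bids=[#4:5@104 #3:9@101 #1:7@96] asks=[#8:5@105]
After op 9 [order #9] market_sell(qty=4): fills=#4x#9:4@104; bids=[#4:1@104 #3:9@101 #1:7@96] asks=[#8:5@105]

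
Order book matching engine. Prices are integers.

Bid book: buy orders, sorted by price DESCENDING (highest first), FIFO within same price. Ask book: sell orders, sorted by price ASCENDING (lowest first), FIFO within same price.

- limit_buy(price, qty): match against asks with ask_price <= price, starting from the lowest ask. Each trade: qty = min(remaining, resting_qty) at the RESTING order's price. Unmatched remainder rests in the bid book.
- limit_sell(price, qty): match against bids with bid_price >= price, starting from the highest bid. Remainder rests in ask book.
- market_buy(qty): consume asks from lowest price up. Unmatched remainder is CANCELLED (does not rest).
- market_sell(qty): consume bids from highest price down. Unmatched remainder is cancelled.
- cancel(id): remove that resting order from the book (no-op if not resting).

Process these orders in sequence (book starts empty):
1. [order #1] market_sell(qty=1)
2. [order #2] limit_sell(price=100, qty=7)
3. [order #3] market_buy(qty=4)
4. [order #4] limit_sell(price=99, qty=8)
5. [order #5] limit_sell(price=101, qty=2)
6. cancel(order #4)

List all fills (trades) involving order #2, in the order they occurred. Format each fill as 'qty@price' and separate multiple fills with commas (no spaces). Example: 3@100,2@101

After op 1 [order #1] market_sell(qty=1): fills=none; bids=[-] asks=[-]
After op 2 [order #2] limit_sell(price=100, qty=7): fills=none; bids=[-] asks=[#2:7@100]
After op 3 [order #3] market_buy(qty=4): fills=#3x#2:4@100; bids=[-] asks=[#2:3@100]
After op 4 [order #4] limit_sell(price=99, qty=8): fills=none; bids=[-] asks=[#4:8@99 #2:3@100]
After op 5 [order #5] limit_sell(price=101, qty=2): fills=none; bids=[-] asks=[#4:8@99 #2:3@100 #5:2@101]
After op 6 cancel(order #4): fills=none; bids=[-] asks=[#2:3@100 #5:2@101]

Answer: 4@100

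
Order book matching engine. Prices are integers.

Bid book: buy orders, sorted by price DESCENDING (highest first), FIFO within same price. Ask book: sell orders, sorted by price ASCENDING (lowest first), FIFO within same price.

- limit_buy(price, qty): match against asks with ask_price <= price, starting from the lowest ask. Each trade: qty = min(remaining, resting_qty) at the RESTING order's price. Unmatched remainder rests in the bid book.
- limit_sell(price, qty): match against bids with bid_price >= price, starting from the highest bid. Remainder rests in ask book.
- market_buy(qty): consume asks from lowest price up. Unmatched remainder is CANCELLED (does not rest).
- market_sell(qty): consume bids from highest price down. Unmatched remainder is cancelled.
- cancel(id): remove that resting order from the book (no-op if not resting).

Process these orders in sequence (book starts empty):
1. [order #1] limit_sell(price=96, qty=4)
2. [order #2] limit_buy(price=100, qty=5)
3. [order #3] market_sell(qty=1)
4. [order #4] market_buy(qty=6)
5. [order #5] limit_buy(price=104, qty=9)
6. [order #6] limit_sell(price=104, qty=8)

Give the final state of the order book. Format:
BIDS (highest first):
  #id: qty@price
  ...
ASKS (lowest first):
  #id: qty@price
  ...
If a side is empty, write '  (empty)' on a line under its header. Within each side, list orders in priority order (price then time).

Answer: BIDS (highest first):
  #5: 1@104
ASKS (lowest first):
  (empty)

Derivation:
After op 1 [order #1] limit_sell(price=96, qty=4): fills=none; bids=[-] asks=[#1:4@96]
After op 2 [order #2] limit_buy(price=100, qty=5): fills=#2x#1:4@96; bids=[#2:1@100] asks=[-]
After op 3 [order #3] market_sell(qty=1): fills=#2x#3:1@100; bids=[-] asks=[-]
After op 4 [order #4] market_buy(qty=6): fills=none; bids=[-] asks=[-]
After op 5 [order #5] limit_buy(price=104, qty=9): fills=none; bids=[#5:9@104] asks=[-]
After op 6 [order #6] limit_sell(price=104, qty=8): fills=#5x#6:8@104; bids=[#5:1@104] asks=[-]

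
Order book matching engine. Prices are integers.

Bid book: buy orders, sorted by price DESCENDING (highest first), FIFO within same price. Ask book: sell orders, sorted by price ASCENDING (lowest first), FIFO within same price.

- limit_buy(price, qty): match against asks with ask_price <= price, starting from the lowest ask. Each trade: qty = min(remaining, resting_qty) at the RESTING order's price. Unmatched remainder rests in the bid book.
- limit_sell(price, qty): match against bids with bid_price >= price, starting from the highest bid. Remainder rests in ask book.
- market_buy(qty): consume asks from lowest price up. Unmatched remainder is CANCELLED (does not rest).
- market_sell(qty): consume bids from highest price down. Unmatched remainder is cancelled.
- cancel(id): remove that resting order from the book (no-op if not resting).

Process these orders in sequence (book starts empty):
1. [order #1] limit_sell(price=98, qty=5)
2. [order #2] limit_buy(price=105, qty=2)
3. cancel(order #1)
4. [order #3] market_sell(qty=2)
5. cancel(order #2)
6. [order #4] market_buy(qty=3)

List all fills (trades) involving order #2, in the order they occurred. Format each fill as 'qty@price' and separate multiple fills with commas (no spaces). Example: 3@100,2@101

After op 1 [order #1] limit_sell(price=98, qty=5): fills=none; bids=[-] asks=[#1:5@98]
After op 2 [order #2] limit_buy(price=105, qty=2): fills=#2x#1:2@98; bids=[-] asks=[#1:3@98]
After op 3 cancel(order #1): fills=none; bids=[-] asks=[-]
After op 4 [order #3] market_sell(qty=2): fills=none; bids=[-] asks=[-]
After op 5 cancel(order #2): fills=none; bids=[-] asks=[-]
After op 6 [order #4] market_buy(qty=3): fills=none; bids=[-] asks=[-]

Answer: 2@98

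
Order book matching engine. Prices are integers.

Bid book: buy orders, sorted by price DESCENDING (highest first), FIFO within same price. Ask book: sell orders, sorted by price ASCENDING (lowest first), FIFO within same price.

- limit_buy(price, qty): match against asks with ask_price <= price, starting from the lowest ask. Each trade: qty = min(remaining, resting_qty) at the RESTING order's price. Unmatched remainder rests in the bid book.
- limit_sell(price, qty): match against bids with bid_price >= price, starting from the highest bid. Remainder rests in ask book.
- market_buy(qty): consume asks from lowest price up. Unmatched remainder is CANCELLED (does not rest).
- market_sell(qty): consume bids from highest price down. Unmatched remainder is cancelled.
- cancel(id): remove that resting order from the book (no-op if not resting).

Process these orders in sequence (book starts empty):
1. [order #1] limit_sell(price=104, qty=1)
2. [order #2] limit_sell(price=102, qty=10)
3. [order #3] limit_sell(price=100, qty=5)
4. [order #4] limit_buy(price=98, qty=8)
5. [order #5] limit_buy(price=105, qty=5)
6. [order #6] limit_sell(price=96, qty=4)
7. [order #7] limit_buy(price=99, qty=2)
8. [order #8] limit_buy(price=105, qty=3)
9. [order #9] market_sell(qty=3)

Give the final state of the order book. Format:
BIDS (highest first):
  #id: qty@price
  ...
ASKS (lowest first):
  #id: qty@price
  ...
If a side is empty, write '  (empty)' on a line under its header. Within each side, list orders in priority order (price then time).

After op 1 [order #1] limit_sell(price=104, qty=1): fills=none; bids=[-] asks=[#1:1@104]
After op 2 [order #2] limit_sell(price=102, qty=10): fills=none; bids=[-] asks=[#2:10@102 #1:1@104]
After op 3 [order #3] limit_sell(price=100, qty=5): fills=none; bids=[-] asks=[#3:5@100 #2:10@102 #1:1@104]
After op 4 [order #4] limit_buy(price=98, qty=8): fills=none; bids=[#4:8@98] asks=[#3:5@100 #2:10@102 #1:1@104]
After op 5 [order #5] limit_buy(price=105, qty=5): fills=#5x#3:5@100; bids=[#4:8@98] asks=[#2:10@102 #1:1@104]
After op 6 [order #6] limit_sell(price=96, qty=4): fills=#4x#6:4@98; bids=[#4:4@98] asks=[#2:10@102 #1:1@104]
After op 7 [order #7] limit_buy(price=99, qty=2): fills=none; bids=[#7:2@99 #4:4@98] asks=[#2:10@102 #1:1@104]
After op 8 [order #8] limit_buy(price=105, qty=3): fills=#8x#2:3@102; bids=[#7:2@99 #4:4@98] asks=[#2:7@102 #1:1@104]
After op 9 [order #9] market_sell(qty=3): fills=#7x#9:2@99 #4x#9:1@98; bids=[#4:3@98] asks=[#2:7@102 #1:1@104]

Answer: BIDS (highest first):
  #4: 3@98
ASKS (lowest first):
  #2: 7@102
  #1: 1@104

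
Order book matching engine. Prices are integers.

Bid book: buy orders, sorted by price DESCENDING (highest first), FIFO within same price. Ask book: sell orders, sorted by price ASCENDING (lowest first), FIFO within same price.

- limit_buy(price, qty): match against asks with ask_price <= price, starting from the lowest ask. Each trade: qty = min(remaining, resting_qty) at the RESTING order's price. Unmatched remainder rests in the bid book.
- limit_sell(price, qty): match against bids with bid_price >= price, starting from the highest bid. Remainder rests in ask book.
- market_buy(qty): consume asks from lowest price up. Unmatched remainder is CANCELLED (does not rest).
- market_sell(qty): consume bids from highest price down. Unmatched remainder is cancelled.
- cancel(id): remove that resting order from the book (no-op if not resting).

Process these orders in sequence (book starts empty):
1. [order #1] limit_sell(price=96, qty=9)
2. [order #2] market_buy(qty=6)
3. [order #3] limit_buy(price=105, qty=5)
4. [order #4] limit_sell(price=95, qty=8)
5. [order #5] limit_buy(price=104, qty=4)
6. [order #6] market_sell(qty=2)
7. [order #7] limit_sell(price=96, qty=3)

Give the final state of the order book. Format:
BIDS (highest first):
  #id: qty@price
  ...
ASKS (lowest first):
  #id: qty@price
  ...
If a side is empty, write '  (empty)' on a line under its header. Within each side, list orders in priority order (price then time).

After op 1 [order #1] limit_sell(price=96, qty=9): fills=none; bids=[-] asks=[#1:9@96]
After op 2 [order #2] market_buy(qty=6): fills=#2x#1:6@96; bids=[-] asks=[#1:3@96]
After op 3 [order #3] limit_buy(price=105, qty=5): fills=#3x#1:3@96; bids=[#3:2@105] asks=[-]
After op 4 [order #4] limit_sell(price=95, qty=8): fills=#3x#4:2@105; bids=[-] asks=[#4:6@95]
After op 5 [order #5] limit_buy(price=104, qty=4): fills=#5x#4:4@95; bids=[-] asks=[#4:2@95]
After op 6 [order #6] market_sell(qty=2): fills=none; bids=[-] asks=[#4:2@95]
After op 7 [order #7] limit_sell(price=96, qty=3): fills=none; bids=[-] asks=[#4:2@95 #7:3@96]

Answer: BIDS (highest first):
  (empty)
ASKS (lowest first):
  #4: 2@95
  #7: 3@96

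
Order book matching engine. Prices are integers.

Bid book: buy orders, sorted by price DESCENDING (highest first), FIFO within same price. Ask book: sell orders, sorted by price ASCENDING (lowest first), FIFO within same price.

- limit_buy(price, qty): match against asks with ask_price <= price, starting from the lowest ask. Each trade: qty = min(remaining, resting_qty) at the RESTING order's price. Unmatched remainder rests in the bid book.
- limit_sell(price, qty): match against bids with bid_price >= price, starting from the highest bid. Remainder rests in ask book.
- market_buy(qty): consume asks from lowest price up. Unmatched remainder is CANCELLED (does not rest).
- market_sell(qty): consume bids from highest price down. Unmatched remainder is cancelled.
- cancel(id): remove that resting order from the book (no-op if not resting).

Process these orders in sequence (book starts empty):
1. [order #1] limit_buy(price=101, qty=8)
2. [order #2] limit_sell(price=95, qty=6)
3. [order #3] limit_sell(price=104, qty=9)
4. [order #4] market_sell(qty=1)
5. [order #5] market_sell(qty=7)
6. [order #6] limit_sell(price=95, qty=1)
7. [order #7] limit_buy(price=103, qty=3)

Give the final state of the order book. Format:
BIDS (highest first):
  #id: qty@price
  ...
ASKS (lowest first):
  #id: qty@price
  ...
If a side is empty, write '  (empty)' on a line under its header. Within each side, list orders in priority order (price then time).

Answer: BIDS (highest first):
  #7: 2@103
ASKS (lowest first):
  #3: 9@104

Derivation:
After op 1 [order #1] limit_buy(price=101, qty=8): fills=none; bids=[#1:8@101] asks=[-]
After op 2 [order #2] limit_sell(price=95, qty=6): fills=#1x#2:6@101; bids=[#1:2@101] asks=[-]
After op 3 [order #3] limit_sell(price=104, qty=9): fills=none; bids=[#1:2@101] asks=[#3:9@104]
After op 4 [order #4] market_sell(qty=1): fills=#1x#4:1@101; bids=[#1:1@101] asks=[#3:9@104]
After op 5 [order #5] market_sell(qty=7): fills=#1x#5:1@101; bids=[-] asks=[#3:9@104]
After op 6 [order #6] limit_sell(price=95, qty=1): fills=none; bids=[-] asks=[#6:1@95 #3:9@104]
After op 7 [order #7] limit_buy(price=103, qty=3): fills=#7x#6:1@95; bids=[#7:2@103] asks=[#3:9@104]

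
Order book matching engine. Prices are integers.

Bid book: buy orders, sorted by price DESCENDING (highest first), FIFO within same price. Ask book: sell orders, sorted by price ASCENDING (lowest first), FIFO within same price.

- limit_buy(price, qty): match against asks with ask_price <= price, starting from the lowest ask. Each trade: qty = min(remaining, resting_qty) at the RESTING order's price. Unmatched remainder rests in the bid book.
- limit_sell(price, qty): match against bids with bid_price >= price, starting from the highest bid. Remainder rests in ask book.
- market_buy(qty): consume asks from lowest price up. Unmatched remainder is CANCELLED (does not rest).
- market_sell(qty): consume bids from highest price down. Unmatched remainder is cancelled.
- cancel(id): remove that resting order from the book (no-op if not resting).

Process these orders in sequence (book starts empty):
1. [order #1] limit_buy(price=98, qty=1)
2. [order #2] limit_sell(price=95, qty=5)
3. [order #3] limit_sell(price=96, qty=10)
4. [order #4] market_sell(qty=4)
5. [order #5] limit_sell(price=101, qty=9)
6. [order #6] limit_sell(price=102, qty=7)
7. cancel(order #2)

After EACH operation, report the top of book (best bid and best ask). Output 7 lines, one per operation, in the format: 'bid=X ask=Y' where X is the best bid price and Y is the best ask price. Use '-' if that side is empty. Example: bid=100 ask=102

Answer: bid=98 ask=-
bid=- ask=95
bid=- ask=95
bid=- ask=95
bid=- ask=95
bid=- ask=95
bid=- ask=96

Derivation:
After op 1 [order #1] limit_buy(price=98, qty=1): fills=none; bids=[#1:1@98] asks=[-]
After op 2 [order #2] limit_sell(price=95, qty=5): fills=#1x#2:1@98; bids=[-] asks=[#2:4@95]
After op 3 [order #3] limit_sell(price=96, qty=10): fills=none; bids=[-] asks=[#2:4@95 #3:10@96]
After op 4 [order #4] market_sell(qty=4): fills=none; bids=[-] asks=[#2:4@95 #3:10@96]
After op 5 [order #5] limit_sell(price=101, qty=9): fills=none; bids=[-] asks=[#2:4@95 #3:10@96 #5:9@101]
After op 6 [order #6] limit_sell(price=102, qty=7): fills=none; bids=[-] asks=[#2:4@95 #3:10@96 #5:9@101 #6:7@102]
After op 7 cancel(order #2): fills=none; bids=[-] asks=[#3:10@96 #5:9@101 #6:7@102]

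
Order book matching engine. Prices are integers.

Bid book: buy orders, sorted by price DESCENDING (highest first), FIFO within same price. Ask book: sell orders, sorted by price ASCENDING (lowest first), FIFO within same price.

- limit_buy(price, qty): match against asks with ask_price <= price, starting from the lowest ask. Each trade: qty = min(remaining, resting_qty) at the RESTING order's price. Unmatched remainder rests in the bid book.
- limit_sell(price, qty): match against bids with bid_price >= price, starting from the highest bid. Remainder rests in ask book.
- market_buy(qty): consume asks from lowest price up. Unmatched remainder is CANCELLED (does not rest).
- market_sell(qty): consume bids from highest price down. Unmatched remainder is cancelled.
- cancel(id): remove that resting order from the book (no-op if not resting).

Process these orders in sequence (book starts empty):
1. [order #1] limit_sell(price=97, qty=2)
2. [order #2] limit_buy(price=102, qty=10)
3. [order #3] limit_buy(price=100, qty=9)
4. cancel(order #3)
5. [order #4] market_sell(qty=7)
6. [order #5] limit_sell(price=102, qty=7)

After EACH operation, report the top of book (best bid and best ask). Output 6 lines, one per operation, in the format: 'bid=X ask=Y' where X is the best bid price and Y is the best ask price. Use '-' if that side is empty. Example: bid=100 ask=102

After op 1 [order #1] limit_sell(price=97, qty=2): fills=none; bids=[-] asks=[#1:2@97]
After op 2 [order #2] limit_buy(price=102, qty=10): fills=#2x#1:2@97; bids=[#2:8@102] asks=[-]
After op 3 [order #3] limit_buy(price=100, qty=9): fills=none; bids=[#2:8@102 #3:9@100] asks=[-]
After op 4 cancel(order #3): fills=none; bids=[#2:8@102] asks=[-]
After op 5 [order #4] market_sell(qty=7): fills=#2x#4:7@102; bids=[#2:1@102] asks=[-]
After op 6 [order #5] limit_sell(price=102, qty=7): fills=#2x#5:1@102; bids=[-] asks=[#5:6@102]

Answer: bid=- ask=97
bid=102 ask=-
bid=102 ask=-
bid=102 ask=-
bid=102 ask=-
bid=- ask=102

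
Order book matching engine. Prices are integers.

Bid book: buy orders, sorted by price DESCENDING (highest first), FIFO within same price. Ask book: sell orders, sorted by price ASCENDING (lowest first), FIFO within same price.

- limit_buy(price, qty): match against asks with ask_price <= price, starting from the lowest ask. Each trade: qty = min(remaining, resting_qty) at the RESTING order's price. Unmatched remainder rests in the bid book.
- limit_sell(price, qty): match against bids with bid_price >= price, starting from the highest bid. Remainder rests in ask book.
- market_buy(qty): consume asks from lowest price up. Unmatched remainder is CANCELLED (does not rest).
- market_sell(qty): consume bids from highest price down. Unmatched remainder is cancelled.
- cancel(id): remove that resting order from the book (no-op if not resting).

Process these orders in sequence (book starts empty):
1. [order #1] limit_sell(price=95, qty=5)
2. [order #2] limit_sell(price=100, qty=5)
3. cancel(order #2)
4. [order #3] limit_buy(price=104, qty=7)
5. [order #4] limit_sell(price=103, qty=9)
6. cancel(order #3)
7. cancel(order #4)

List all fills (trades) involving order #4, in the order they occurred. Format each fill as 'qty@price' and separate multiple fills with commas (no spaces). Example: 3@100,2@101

Answer: 2@104

Derivation:
After op 1 [order #1] limit_sell(price=95, qty=5): fills=none; bids=[-] asks=[#1:5@95]
After op 2 [order #2] limit_sell(price=100, qty=5): fills=none; bids=[-] asks=[#1:5@95 #2:5@100]
After op 3 cancel(order #2): fills=none; bids=[-] asks=[#1:5@95]
After op 4 [order #3] limit_buy(price=104, qty=7): fills=#3x#1:5@95; bids=[#3:2@104] asks=[-]
After op 5 [order #4] limit_sell(price=103, qty=9): fills=#3x#4:2@104; bids=[-] asks=[#4:7@103]
After op 6 cancel(order #3): fills=none; bids=[-] asks=[#4:7@103]
After op 7 cancel(order #4): fills=none; bids=[-] asks=[-]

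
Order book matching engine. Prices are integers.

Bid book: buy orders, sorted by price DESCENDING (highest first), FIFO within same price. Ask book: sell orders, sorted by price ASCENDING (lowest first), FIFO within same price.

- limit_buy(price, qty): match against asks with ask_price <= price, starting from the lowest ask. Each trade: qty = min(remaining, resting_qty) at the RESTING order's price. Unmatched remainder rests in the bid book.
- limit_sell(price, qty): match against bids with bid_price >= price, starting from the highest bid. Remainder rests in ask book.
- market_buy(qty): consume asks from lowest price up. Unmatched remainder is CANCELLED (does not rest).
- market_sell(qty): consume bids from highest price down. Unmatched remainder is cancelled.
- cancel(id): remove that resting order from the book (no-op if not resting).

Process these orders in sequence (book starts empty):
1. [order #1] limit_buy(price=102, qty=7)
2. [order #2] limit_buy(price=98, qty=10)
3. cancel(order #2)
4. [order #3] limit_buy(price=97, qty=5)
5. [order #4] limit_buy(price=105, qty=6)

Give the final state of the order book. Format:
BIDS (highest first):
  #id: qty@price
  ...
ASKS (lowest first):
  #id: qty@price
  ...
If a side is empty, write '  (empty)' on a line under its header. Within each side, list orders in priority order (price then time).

Answer: BIDS (highest first):
  #4: 6@105
  #1: 7@102
  #3: 5@97
ASKS (lowest first):
  (empty)

Derivation:
After op 1 [order #1] limit_buy(price=102, qty=7): fills=none; bids=[#1:7@102] asks=[-]
After op 2 [order #2] limit_buy(price=98, qty=10): fills=none; bids=[#1:7@102 #2:10@98] asks=[-]
After op 3 cancel(order #2): fills=none; bids=[#1:7@102] asks=[-]
After op 4 [order #3] limit_buy(price=97, qty=5): fills=none; bids=[#1:7@102 #3:5@97] asks=[-]
After op 5 [order #4] limit_buy(price=105, qty=6): fills=none; bids=[#4:6@105 #1:7@102 #3:5@97] asks=[-]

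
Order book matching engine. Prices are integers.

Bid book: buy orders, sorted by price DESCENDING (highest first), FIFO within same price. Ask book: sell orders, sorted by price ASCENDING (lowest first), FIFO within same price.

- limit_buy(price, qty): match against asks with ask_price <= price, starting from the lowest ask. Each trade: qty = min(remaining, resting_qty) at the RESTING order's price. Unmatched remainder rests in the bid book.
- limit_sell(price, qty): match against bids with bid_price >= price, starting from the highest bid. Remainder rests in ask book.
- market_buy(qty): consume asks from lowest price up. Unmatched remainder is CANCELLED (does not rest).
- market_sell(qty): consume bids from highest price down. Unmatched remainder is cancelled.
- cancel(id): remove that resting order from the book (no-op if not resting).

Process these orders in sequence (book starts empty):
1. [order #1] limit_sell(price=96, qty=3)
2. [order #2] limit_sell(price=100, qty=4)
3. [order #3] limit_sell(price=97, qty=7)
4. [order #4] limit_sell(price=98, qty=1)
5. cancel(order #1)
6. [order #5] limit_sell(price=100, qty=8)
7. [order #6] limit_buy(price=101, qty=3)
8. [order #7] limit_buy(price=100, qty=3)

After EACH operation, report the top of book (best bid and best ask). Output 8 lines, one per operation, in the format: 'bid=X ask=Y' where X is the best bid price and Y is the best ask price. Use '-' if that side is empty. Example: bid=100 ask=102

Answer: bid=- ask=96
bid=- ask=96
bid=- ask=96
bid=- ask=96
bid=- ask=97
bid=- ask=97
bid=- ask=97
bid=- ask=97

Derivation:
After op 1 [order #1] limit_sell(price=96, qty=3): fills=none; bids=[-] asks=[#1:3@96]
After op 2 [order #2] limit_sell(price=100, qty=4): fills=none; bids=[-] asks=[#1:3@96 #2:4@100]
After op 3 [order #3] limit_sell(price=97, qty=7): fills=none; bids=[-] asks=[#1:3@96 #3:7@97 #2:4@100]
After op 4 [order #4] limit_sell(price=98, qty=1): fills=none; bids=[-] asks=[#1:3@96 #3:7@97 #4:1@98 #2:4@100]
After op 5 cancel(order #1): fills=none; bids=[-] asks=[#3:7@97 #4:1@98 #2:4@100]
After op 6 [order #5] limit_sell(price=100, qty=8): fills=none; bids=[-] asks=[#3:7@97 #4:1@98 #2:4@100 #5:8@100]
After op 7 [order #6] limit_buy(price=101, qty=3): fills=#6x#3:3@97; bids=[-] asks=[#3:4@97 #4:1@98 #2:4@100 #5:8@100]
After op 8 [order #7] limit_buy(price=100, qty=3): fills=#7x#3:3@97; bids=[-] asks=[#3:1@97 #4:1@98 #2:4@100 #5:8@100]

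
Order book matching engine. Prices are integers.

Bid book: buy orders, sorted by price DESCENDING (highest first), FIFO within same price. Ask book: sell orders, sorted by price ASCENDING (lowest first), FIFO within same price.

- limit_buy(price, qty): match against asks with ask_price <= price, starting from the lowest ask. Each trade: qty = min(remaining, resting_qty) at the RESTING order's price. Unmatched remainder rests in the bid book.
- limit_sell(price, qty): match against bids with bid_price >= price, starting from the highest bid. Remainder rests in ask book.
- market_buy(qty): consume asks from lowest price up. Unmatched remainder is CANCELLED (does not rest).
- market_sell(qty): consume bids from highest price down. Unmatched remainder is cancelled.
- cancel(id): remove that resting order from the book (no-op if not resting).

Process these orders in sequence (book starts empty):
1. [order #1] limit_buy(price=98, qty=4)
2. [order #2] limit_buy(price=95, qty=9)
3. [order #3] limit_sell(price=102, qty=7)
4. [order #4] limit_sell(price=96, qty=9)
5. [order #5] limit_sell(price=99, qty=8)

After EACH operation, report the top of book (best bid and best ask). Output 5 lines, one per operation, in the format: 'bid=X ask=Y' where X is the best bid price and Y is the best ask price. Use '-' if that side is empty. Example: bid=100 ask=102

After op 1 [order #1] limit_buy(price=98, qty=4): fills=none; bids=[#1:4@98] asks=[-]
After op 2 [order #2] limit_buy(price=95, qty=9): fills=none; bids=[#1:4@98 #2:9@95] asks=[-]
After op 3 [order #3] limit_sell(price=102, qty=7): fills=none; bids=[#1:4@98 #2:9@95] asks=[#3:7@102]
After op 4 [order #4] limit_sell(price=96, qty=9): fills=#1x#4:4@98; bids=[#2:9@95] asks=[#4:5@96 #3:7@102]
After op 5 [order #5] limit_sell(price=99, qty=8): fills=none; bids=[#2:9@95] asks=[#4:5@96 #5:8@99 #3:7@102]

Answer: bid=98 ask=-
bid=98 ask=-
bid=98 ask=102
bid=95 ask=96
bid=95 ask=96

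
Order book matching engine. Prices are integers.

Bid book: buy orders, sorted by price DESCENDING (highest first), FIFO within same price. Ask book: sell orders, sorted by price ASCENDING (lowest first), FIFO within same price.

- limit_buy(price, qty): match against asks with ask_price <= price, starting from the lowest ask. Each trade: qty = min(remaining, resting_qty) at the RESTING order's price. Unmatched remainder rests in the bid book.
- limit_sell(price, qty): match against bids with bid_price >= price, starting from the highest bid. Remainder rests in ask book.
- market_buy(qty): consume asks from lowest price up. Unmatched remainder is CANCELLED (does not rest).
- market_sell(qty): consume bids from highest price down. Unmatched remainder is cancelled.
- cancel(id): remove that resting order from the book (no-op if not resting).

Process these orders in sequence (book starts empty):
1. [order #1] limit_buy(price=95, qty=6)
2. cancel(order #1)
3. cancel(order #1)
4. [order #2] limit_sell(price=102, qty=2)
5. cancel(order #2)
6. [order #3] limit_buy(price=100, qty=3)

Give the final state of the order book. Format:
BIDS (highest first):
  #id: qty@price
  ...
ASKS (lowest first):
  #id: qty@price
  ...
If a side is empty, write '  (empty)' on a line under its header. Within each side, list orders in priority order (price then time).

After op 1 [order #1] limit_buy(price=95, qty=6): fills=none; bids=[#1:6@95] asks=[-]
After op 2 cancel(order #1): fills=none; bids=[-] asks=[-]
After op 3 cancel(order #1): fills=none; bids=[-] asks=[-]
After op 4 [order #2] limit_sell(price=102, qty=2): fills=none; bids=[-] asks=[#2:2@102]
After op 5 cancel(order #2): fills=none; bids=[-] asks=[-]
After op 6 [order #3] limit_buy(price=100, qty=3): fills=none; bids=[#3:3@100] asks=[-]

Answer: BIDS (highest first):
  #3: 3@100
ASKS (lowest first):
  (empty)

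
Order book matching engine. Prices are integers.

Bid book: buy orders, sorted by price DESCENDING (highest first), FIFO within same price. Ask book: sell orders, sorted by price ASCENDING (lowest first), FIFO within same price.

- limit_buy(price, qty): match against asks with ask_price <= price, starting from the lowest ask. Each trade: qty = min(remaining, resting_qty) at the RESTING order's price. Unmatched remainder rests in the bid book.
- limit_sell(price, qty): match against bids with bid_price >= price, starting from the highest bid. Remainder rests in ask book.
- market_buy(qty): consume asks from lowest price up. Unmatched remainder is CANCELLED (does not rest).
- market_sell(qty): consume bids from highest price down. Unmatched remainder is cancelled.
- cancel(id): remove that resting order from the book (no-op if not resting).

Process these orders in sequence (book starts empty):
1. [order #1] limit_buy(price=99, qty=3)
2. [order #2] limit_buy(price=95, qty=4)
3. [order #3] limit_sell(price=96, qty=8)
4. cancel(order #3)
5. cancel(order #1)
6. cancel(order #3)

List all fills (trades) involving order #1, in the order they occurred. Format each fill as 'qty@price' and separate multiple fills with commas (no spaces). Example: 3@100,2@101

Answer: 3@99

Derivation:
After op 1 [order #1] limit_buy(price=99, qty=3): fills=none; bids=[#1:3@99] asks=[-]
After op 2 [order #2] limit_buy(price=95, qty=4): fills=none; bids=[#1:3@99 #2:4@95] asks=[-]
After op 3 [order #3] limit_sell(price=96, qty=8): fills=#1x#3:3@99; bids=[#2:4@95] asks=[#3:5@96]
After op 4 cancel(order #3): fills=none; bids=[#2:4@95] asks=[-]
After op 5 cancel(order #1): fills=none; bids=[#2:4@95] asks=[-]
After op 6 cancel(order #3): fills=none; bids=[#2:4@95] asks=[-]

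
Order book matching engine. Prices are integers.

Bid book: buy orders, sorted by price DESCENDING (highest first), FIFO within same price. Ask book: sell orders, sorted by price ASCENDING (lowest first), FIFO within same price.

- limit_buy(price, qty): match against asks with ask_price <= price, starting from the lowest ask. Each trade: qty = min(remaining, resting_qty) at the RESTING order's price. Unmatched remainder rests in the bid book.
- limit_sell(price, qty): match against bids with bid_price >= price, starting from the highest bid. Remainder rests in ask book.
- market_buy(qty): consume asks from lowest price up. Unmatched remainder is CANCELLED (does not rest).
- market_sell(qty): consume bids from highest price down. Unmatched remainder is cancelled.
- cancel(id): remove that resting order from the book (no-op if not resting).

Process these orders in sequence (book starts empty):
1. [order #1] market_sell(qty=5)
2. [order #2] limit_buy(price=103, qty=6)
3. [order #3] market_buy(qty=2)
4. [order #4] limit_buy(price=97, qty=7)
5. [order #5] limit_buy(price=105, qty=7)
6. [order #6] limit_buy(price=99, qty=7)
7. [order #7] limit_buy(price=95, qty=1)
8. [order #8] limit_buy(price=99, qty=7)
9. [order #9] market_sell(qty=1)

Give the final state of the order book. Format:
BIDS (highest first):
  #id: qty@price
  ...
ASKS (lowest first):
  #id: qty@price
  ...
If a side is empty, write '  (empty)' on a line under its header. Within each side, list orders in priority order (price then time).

Answer: BIDS (highest first):
  #5: 6@105
  #2: 6@103
  #6: 7@99
  #8: 7@99
  #4: 7@97
  #7: 1@95
ASKS (lowest first):
  (empty)

Derivation:
After op 1 [order #1] market_sell(qty=5): fills=none; bids=[-] asks=[-]
After op 2 [order #2] limit_buy(price=103, qty=6): fills=none; bids=[#2:6@103] asks=[-]
After op 3 [order #3] market_buy(qty=2): fills=none; bids=[#2:6@103] asks=[-]
After op 4 [order #4] limit_buy(price=97, qty=7): fills=none; bids=[#2:6@103 #4:7@97] asks=[-]
After op 5 [order #5] limit_buy(price=105, qty=7): fills=none; bids=[#5:7@105 #2:6@103 #4:7@97] asks=[-]
After op 6 [order #6] limit_buy(price=99, qty=7): fills=none; bids=[#5:7@105 #2:6@103 #6:7@99 #4:7@97] asks=[-]
After op 7 [order #7] limit_buy(price=95, qty=1): fills=none; bids=[#5:7@105 #2:6@103 #6:7@99 #4:7@97 #7:1@95] asks=[-]
After op 8 [order #8] limit_buy(price=99, qty=7): fills=none; bids=[#5:7@105 #2:6@103 #6:7@99 #8:7@99 #4:7@97 #7:1@95] asks=[-]
After op 9 [order #9] market_sell(qty=1): fills=#5x#9:1@105; bids=[#5:6@105 #2:6@103 #6:7@99 #8:7@99 #4:7@97 #7:1@95] asks=[-]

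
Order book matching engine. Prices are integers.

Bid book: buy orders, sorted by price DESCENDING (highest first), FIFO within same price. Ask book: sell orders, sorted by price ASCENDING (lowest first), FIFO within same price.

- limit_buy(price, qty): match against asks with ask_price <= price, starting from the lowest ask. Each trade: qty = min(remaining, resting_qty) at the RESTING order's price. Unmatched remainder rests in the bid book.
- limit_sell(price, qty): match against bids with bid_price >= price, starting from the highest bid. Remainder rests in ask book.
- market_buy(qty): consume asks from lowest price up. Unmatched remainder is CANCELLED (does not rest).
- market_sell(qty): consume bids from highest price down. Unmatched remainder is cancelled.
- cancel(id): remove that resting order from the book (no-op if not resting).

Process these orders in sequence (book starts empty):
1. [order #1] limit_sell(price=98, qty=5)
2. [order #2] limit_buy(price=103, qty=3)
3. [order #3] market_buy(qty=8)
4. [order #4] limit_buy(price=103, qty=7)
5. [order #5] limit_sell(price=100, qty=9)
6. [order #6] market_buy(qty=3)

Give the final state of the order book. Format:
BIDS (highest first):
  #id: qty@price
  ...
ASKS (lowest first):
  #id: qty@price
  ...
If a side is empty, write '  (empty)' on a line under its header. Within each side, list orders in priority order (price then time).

After op 1 [order #1] limit_sell(price=98, qty=5): fills=none; bids=[-] asks=[#1:5@98]
After op 2 [order #2] limit_buy(price=103, qty=3): fills=#2x#1:3@98; bids=[-] asks=[#1:2@98]
After op 3 [order #3] market_buy(qty=8): fills=#3x#1:2@98; bids=[-] asks=[-]
After op 4 [order #4] limit_buy(price=103, qty=7): fills=none; bids=[#4:7@103] asks=[-]
After op 5 [order #5] limit_sell(price=100, qty=9): fills=#4x#5:7@103; bids=[-] asks=[#5:2@100]
After op 6 [order #6] market_buy(qty=3): fills=#6x#5:2@100; bids=[-] asks=[-]

Answer: BIDS (highest first):
  (empty)
ASKS (lowest first):
  (empty)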